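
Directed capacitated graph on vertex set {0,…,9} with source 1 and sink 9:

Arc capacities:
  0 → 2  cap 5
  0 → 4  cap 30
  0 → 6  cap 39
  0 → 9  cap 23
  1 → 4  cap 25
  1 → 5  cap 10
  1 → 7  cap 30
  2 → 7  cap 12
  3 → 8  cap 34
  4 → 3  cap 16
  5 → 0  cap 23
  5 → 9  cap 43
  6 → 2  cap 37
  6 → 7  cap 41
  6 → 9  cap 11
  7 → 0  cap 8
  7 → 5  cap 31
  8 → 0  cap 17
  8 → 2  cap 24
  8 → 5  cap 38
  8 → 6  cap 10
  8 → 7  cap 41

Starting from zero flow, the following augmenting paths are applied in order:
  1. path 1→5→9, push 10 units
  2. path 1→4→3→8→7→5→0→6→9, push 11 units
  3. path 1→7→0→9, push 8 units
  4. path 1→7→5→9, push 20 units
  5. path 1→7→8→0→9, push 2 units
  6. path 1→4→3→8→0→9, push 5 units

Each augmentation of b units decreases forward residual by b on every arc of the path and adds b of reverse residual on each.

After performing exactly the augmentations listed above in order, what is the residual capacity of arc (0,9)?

after path 1 (1→5→9, push 10): res(0,9)=23
after path 2 (1→4→3→8→7→5→0→6→9, push 11): res(0,9)=23
after path 3 (1→7→0→9, push 8): res(0,9)=15
after path 4 (1→7→5→9, push 20): res(0,9)=15
after path 5 (1→7→8→0→9, push 2): res(0,9)=13
after path 6 (1→4→3→8→0→9, push 5): res(0,9)=8

Residual capacity of (0,9): 8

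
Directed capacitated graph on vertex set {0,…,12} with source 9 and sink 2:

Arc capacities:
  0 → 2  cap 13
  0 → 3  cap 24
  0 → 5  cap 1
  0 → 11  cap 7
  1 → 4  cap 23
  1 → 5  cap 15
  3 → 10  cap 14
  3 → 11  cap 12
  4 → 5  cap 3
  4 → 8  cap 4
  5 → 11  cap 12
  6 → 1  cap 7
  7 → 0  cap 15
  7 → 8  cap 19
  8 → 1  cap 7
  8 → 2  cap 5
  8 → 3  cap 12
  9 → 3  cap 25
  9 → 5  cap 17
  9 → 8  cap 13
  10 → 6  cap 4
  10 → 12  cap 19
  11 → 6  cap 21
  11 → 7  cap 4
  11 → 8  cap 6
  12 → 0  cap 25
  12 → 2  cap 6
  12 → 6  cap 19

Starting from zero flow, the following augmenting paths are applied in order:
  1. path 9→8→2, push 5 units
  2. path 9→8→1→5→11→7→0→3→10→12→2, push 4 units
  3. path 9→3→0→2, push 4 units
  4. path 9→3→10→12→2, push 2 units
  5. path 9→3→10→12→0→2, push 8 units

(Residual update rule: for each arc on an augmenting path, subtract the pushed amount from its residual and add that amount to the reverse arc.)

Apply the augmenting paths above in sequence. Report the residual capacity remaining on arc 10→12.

after path 1 (9→8→2, push 5): res(10,12)=19
after path 2 (9→8→1→5→11→7→0→3→10→12→2, push 4): res(10,12)=15
after path 3 (9→3→0→2, push 4): res(10,12)=15
after path 4 (9→3→10→12→2, push 2): res(10,12)=13
after path 5 (9→3→10→12→0→2, push 8): res(10,12)=5

Residual capacity of (10,12): 5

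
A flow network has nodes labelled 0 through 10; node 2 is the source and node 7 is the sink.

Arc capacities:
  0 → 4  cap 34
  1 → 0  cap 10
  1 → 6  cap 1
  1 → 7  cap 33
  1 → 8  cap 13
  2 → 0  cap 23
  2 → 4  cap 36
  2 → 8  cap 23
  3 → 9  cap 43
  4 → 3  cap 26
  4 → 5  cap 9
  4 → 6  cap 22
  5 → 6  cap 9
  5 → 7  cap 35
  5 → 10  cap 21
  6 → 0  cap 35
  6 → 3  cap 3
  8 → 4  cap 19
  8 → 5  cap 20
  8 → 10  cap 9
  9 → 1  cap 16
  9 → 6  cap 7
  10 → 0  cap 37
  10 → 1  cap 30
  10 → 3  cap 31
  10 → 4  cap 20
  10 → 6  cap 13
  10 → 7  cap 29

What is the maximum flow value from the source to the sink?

Maximum flow value: 48

augment #1: 2→4→5→7 bottleneck 9, total now 9
augment #2: 2→8→5→7 bottleneck 20, total now 29
augment #3: 2→8→10→7 bottleneck 3, total now 32
augment #4: 2→4→3→9→1→7 bottleneck 16, total now 48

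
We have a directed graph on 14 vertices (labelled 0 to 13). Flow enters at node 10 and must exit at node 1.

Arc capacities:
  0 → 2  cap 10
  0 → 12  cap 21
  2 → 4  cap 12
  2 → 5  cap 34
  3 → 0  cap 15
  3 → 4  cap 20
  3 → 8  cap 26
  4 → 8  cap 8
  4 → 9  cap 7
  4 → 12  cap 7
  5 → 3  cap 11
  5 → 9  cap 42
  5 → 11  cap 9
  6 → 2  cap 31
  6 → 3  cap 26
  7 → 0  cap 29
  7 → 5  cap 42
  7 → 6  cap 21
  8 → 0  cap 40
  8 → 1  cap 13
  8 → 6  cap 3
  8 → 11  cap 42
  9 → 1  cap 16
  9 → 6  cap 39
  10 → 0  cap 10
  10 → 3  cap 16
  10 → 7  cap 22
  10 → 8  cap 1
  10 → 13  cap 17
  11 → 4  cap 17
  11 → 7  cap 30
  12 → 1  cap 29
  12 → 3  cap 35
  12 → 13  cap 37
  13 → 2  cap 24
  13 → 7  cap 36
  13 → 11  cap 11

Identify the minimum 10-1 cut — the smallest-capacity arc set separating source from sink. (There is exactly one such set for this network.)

Min-cut arcs: {(0,12), (4,12), (8,1), (9,1)} (total capacity 57)

augment #1: 10→8→1 push 1
augment #2: 10→0→12→1 push 10
augment #3: 10→3→8→1 push 12
augment #4: 10→3→0→12→1 push 4
augment #5: 10→7→0→12→1 push 7
augment #6: 10→7→5→9→1 push 15
augment #7: 10→13→2→4→9→1 push 1
augment #8: 10→13→2→4→12→1 push 7
max flow = 57; residual-reachable set from 10 gives S-side
cut edges (S→T): {(0,12), (4,12), (8,1), (9,1)} total cap 57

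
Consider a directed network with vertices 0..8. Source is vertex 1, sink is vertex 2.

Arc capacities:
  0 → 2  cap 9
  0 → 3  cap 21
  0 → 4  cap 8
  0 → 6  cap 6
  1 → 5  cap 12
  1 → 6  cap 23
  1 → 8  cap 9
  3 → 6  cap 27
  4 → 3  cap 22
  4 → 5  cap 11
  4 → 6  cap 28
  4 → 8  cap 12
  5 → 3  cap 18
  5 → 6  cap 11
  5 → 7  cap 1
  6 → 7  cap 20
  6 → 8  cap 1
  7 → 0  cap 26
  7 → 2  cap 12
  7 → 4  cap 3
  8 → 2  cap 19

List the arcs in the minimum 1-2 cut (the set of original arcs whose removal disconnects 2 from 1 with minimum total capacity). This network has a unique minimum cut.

Min-cut arcs: {(1,8), (5,7), (6,7), (6,8)} (total capacity 31)

augment #1: 1→8→2 push 9
augment #2: 1→5→7→2 push 1
augment #3: 1→6→7→2 push 11
augment #4: 1→6→8→2 push 1
augment #5: 1→6→7→0→2 push 9
max flow = 31; residual-reachable set from 1 gives S-side
cut edges (S→T): {(1,8), (5,7), (6,7), (6,8)} total cap 31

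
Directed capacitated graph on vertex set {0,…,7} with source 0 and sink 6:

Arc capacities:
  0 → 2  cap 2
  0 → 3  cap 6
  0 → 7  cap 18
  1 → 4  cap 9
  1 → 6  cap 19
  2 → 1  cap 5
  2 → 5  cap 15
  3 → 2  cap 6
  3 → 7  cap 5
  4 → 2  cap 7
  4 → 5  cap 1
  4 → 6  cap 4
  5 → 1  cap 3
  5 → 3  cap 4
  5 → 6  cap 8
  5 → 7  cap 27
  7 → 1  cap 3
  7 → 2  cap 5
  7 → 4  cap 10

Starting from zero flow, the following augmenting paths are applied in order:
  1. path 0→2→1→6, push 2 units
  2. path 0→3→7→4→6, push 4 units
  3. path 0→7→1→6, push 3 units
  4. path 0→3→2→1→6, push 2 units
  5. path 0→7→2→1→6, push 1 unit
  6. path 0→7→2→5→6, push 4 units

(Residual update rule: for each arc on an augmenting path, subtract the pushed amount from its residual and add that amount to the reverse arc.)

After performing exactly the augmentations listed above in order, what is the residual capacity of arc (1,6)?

after path 1 (0→2→1→6, push 2): res(1,6)=17
after path 2 (0→3→7→4→6, push 4): res(1,6)=17
after path 3 (0→7→1→6, push 3): res(1,6)=14
after path 4 (0→3→2→1→6, push 2): res(1,6)=12
after path 5 (0→7→2→1→6, push 1): res(1,6)=11
after path 6 (0→7→2→5→6, push 4): res(1,6)=11

Residual capacity of (1,6): 11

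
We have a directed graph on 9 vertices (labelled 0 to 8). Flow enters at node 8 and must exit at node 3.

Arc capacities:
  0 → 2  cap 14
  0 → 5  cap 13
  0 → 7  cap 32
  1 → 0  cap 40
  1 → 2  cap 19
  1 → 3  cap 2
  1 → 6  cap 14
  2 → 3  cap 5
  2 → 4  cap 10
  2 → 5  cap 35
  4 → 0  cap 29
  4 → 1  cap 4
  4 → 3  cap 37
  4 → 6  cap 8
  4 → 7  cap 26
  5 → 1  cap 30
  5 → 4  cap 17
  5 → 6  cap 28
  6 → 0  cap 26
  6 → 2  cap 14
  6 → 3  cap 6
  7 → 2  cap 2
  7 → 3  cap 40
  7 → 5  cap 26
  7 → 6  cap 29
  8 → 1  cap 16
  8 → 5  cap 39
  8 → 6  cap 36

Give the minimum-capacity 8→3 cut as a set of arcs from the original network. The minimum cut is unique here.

Min-cut arcs: {(0,7), (1,3), (2,3), (2,4), (5,4), (6,3)} (total capacity 72)

augment #1: 8→1→3 push 2
augment #2: 8→6→3 push 6
augment #3: 8→1→2→3 push 5
augment #4: 8→5→4→3 push 17
augment #5: 8→1→0→7→3 push 9
augment #6: 8→6→0→7→3 push 23
augment #7: 8→6→2→4→3 push 7
augment #8: 8→5→1→2→4→3 push 3
max flow = 72; residual-reachable set from 8 gives S-side
cut edges (S→T): {(0,7), (1,3), (2,3), (2,4), (5,4), (6,3)} total cap 72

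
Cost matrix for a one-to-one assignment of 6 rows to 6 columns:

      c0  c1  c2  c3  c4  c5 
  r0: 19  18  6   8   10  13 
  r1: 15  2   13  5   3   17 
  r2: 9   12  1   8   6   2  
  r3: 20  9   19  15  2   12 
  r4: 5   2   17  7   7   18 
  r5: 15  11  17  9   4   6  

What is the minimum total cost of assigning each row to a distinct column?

Minimum assignment cost: 24

optimal assignment: row0→col3 (cost 8), row1→col1 (cost 2), row2→col2 (cost 1), row3→col4 (cost 2), row4→col0 (cost 5), row5→col5 (cost 6)
total = 8 + 2 + 1 + 2 + 5 + 6 = 24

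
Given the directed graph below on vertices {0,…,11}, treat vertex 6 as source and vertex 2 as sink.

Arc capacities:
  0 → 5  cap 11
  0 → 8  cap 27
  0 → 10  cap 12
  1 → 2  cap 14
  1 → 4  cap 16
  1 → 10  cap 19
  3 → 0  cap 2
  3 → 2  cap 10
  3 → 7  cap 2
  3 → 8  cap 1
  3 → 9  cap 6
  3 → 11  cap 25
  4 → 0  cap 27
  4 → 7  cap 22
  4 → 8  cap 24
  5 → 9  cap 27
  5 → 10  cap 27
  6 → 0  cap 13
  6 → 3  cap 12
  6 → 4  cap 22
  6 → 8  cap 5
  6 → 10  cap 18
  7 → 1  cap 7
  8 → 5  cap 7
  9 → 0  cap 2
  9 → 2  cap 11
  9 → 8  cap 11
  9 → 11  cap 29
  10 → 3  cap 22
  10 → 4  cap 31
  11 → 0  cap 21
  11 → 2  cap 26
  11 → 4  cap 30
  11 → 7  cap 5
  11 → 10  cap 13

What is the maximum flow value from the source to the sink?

Maximum flow value: 54

augment #1: 6→3→2 bottleneck 10, total now 10
augment #2: 6→3→9→2 bottleneck 2, total now 12
augment #3: 6→0→5→9→2 bottleneck 9, total now 21
augment #4: 6→4→7→1→2 bottleneck 7, total now 28
augment #5: 6→10→3→11→2 bottleneck 18, total now 46
augment #6: 6→0→5→9→11→2 bottleneck 2, total now 48
augment #7: 6→0→10→3→11→2 bottleneck 2, total now 50
augment #8: 6→8→5→9→11→2 bottleneck 4, total now 54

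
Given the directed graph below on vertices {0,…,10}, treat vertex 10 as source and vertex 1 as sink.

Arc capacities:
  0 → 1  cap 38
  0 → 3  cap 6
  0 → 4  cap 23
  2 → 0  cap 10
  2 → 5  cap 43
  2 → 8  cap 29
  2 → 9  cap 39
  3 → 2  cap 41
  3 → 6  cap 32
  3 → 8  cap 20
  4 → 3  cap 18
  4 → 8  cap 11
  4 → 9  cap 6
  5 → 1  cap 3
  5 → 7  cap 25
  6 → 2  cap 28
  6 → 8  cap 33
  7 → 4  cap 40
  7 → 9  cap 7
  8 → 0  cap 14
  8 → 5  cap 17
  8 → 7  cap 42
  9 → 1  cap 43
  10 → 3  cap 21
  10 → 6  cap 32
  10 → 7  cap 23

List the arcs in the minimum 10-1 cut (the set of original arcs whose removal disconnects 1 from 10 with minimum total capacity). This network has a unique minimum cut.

Min-cut arcs: {(2,0), (5,1), (8,0), (9,1)} (total capacity 70)

augment #1: 10→7→9→1 push 7
augment #2: 10→3→2→0→1 push 10
augment #3: 10→3→2→5→1 push 3
augment #4: 10→3→2→9→1 push 8
augment #5: 10→6→2→9→1 push 28
augment #6: 10→6→8→0→1 push 4
augment #7: 10→7→4→8→0→1 push 10
max flow = 70; residual-reachable set from 10 gives S-side
cut edges (S→T): {(2,0), (5,1), (8,0), (9,1)} total cap 70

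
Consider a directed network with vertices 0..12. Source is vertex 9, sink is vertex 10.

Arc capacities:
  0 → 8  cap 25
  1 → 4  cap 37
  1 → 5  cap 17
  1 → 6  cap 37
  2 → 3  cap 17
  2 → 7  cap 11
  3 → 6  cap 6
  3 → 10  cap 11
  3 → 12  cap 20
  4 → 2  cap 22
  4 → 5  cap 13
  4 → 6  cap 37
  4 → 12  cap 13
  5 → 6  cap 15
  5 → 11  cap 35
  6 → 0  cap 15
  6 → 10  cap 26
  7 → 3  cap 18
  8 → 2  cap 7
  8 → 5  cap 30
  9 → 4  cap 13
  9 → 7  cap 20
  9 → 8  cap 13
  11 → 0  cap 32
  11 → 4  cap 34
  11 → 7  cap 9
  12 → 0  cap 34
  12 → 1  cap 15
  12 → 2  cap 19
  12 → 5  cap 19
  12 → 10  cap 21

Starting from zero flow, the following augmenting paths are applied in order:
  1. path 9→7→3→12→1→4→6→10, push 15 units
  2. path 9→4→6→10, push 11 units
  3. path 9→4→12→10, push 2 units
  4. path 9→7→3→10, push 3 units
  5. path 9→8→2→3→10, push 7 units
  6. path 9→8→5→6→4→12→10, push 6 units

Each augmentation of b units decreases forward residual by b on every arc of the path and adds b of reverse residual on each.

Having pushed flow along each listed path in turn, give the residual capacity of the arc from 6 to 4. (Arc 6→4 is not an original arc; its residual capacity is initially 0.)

after path 1 (9→7→3→12→1→4→6→10, push 15): res(6,4)=15
after path 2 (9→4→6→10, push 11): res(6,4)=26
after path 3 (9→4→12→10, push 2): res(6,4)=26
after path 4 (9→7→3→10, push 3): res(6,4)=26
after path 5 (9→8→2→3→10, push 7): res(6,4)=26
after path 6 (9→8→5→6→4→12→10, push 6): res(6,4)=20

Residual capacity of (6,4): 20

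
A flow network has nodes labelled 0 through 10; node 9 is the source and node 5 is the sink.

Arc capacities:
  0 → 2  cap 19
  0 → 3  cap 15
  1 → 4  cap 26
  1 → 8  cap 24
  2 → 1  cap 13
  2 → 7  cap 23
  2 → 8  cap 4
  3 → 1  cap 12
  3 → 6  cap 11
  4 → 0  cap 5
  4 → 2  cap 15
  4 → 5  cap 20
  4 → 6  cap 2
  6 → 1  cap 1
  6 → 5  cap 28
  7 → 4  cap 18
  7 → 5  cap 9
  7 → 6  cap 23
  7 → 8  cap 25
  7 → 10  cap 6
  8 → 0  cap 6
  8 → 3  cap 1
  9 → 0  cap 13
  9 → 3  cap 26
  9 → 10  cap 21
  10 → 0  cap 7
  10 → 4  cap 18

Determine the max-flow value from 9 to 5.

Maximum flow value: 56

augment #1: 9→3→6→5 bottleneck 11, total now 11
augment #2: 9→10→4→5 bottleneck 18, total now 29
augment #3: 9→0→2→7→5 bottleneck 9, total now 38
augment #4: 9→3→1→4→5 bottleneck 2, total now 40
augment #5: 9→0→2→7→6→5 bottleneck 4, total now 44
augment #6: 9→3→1→4→6→5 bottleneck 2, total now 46
augment #7: 9→10→0→2→7→6→5 bottleneck 3, total now 49
augment #8: 9→3→1→4→2→7→6→5 bottleneck 7, total now 56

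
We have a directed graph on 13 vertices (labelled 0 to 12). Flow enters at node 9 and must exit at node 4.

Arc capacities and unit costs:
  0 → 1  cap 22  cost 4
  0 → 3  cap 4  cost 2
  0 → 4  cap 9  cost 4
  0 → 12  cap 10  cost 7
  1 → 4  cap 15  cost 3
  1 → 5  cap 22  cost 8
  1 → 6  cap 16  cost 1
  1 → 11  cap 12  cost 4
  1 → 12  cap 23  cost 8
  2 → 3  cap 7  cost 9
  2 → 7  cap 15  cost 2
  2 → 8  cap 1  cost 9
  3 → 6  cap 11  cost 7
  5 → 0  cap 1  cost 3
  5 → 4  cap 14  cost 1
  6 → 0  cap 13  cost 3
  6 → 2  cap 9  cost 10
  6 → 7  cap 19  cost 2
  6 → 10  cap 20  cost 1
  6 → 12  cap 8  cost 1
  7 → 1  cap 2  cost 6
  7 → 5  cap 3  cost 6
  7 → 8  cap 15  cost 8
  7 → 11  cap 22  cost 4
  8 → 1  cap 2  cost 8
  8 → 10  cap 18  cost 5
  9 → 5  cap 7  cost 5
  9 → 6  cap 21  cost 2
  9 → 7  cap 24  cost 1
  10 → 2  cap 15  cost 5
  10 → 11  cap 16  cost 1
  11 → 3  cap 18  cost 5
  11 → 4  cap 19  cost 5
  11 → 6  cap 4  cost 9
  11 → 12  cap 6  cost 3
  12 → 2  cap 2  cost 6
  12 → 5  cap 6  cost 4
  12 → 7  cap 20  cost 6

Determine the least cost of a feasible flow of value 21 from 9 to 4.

shortest-cost path #1: 9→5→4 push 7 @ unit cost 6 (adds 42)
shortest-cost path #2: 9→7→5→4 push 3 @ unit cost 8 (adds 24)
shortest-cost path #3: 9→6→12→5→4 push 4 @ unit cost 8 (adds 32)
shortest-cost path #4: 9→6→10→11→4 push 7 @ unit cost 9 (adds 63)
total cost = 161

Minimum cost for 21 units: 161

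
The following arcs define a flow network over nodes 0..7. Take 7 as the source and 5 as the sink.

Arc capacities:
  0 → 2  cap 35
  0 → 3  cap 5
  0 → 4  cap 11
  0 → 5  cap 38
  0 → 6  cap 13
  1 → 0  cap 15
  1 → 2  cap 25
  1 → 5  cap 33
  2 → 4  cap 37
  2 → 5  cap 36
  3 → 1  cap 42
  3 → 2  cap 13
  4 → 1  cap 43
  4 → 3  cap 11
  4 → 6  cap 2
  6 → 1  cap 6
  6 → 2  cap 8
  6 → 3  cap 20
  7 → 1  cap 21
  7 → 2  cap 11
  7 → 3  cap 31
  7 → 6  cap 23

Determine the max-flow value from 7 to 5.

Maximum flow value: 84

augment #1: 7→1→5 bottleneck 21, total now 21
augment #2: 7→2→5 bottleneck 11, total now 32
augment #3: 7→3→1→5 bottleneck 12, total now 44
augment #4: 7→3→2→5 bottleneck 13, total now 57
augment #5: 7→6→2→5 bottleneck 8, total now 65
augment #6: 7→3→1→0→5 bottleneck 6, total now 71
augment #7: 7→6→1→0→5 bottleneck 6, total now 77
augment #8: 7→6→3→1→0→5 bottleneck 3, total now 80
augment #9: 7→6→3→1→2→5 bottleneck 4, total now 84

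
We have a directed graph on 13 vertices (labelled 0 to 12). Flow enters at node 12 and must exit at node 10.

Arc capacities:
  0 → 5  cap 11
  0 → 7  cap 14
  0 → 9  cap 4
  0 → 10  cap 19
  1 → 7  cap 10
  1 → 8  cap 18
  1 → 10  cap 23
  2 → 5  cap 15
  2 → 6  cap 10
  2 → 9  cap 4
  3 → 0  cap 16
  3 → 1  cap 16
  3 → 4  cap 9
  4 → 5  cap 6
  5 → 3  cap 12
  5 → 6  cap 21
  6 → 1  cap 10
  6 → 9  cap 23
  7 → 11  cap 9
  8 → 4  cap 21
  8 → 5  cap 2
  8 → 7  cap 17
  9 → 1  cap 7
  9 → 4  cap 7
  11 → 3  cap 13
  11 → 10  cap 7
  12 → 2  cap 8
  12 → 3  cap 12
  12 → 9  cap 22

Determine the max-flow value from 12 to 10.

augment #1: 12→3→0→10 bottleneck 12, total now 12
augment #2: 12→9→1→10 bottleneck 7, total now 19
augment #3: 12→2→6→1→10 bottleneck 8, total now 27
augment #4: 12→9→4→5→3→0→10 bottleneck 4, total now 31
augment #5: 12→9→4→5→3→1→10 bottleneck 2, total now 33

Maximum flow value: 33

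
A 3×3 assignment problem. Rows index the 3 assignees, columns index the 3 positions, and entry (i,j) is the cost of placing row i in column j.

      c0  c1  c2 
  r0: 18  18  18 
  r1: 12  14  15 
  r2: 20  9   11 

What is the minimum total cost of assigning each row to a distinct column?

Minimum assignment cost: 39

optimal assignment: row0→col2 (cost 18), row1→col0 (cost 12), row2→col1 (cost 9)
total = 18 + 12 + 9 = 39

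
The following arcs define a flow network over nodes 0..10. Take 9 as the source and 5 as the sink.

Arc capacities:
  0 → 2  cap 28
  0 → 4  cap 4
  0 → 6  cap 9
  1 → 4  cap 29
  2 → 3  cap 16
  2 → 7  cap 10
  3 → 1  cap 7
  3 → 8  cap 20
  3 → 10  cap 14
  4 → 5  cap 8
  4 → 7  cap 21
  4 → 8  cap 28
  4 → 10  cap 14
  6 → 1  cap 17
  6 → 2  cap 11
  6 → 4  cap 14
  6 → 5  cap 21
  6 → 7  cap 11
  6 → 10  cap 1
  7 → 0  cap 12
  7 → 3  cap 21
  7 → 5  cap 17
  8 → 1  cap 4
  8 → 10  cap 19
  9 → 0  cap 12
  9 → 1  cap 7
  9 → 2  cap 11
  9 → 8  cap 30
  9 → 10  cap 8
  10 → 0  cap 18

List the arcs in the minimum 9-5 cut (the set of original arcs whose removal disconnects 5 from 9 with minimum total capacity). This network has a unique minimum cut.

augment #1: 9→0→4→5 push 4
augment #2: 9→0→6→5 push 8
augment #3: 9→1→4→5 push 4
augment #4: 9→2→7→5 push 10
augment #5: 9→1→4→7→5 push 3
augment #6: 9→10→0→6→5 push 1
augment #7: 9→8→1→4→7→5 push 4
max flow = 34; residual-reachable set from 9 gives S-side
cut edges (S→T): {(0,6), (4,5), (7,5)} total cap 34

Min-cut arcs: {(0,6), (4,5), (7,5)} (total capacity 34)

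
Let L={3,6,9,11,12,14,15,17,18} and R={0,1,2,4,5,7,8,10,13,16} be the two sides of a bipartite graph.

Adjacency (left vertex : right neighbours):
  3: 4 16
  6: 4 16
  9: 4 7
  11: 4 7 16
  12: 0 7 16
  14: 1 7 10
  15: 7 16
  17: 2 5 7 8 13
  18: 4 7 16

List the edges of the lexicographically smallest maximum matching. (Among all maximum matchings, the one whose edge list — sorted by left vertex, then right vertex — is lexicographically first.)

Lex-smallest maximum matching: {(3,4), (6,16), (9,7), (12,0), (14,1), (17,2)}

|M| = 6 (so the lex-smallest maximum matching has 6 edges)
process left vertices in ascending order; for each, take the smallest-labelled available neighbour that still permits 6 edges overall, or leave it unmatched if none does
lex-smallest matching: {3-4, 6-16, 9-7, 12-0, 14-1, 17-2}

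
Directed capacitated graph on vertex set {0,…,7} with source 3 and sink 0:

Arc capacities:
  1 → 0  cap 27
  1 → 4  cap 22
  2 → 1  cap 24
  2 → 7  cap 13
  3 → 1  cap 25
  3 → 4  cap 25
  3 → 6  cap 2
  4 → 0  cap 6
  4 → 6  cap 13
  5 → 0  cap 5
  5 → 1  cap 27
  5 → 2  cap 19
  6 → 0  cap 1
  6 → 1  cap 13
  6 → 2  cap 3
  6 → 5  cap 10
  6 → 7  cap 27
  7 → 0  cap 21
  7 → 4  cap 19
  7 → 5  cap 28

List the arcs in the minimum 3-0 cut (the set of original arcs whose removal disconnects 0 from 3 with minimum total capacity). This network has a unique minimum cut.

Min-cut arcs: {(3,1), (3,6), (4,0), (4,6)} (total capacity 46)

augment #1: 3→1→0 push 25
augment #2: 3→4→0 push 6
augment #3: 3→6→0 push 1
augment #4: 3→6→1→0 push 1
augment #5: 3→4→6→1→0 push 1
augment #6: 3→4→6→5→0 push 5
augment #7: 3→4→6→7→0 push 7
max flow = 46; residual-reachable set from 3 gives S-side
cut edges (S→T): {(3,1), (3,6), (4,0), (4,6)} total cap 46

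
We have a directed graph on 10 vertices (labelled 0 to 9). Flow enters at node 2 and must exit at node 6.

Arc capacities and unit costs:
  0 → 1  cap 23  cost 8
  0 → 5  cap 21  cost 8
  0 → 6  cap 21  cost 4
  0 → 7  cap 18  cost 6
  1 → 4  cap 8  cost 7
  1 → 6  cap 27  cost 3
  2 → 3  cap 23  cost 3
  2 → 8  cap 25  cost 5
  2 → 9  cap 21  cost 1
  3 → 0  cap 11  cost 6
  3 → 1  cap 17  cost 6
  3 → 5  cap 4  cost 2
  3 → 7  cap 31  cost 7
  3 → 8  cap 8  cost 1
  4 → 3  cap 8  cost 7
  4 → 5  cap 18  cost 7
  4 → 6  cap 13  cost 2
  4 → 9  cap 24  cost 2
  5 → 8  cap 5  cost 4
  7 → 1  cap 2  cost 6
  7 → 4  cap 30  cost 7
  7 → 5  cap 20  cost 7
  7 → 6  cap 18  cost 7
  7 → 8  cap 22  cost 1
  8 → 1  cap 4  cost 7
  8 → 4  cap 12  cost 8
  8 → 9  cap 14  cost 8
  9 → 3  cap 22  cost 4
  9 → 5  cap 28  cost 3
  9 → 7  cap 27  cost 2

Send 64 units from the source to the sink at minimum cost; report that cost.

shortest-cost path #1: 2→9→7→6 push 18 @ unit cost 10 (adds 180)
shortest-cost path #2: 2→3→1→6 push 17 @ unit cost 12 (adds 204)
shortest-cost path #3: 2→9→7→1→6 push 2 @ unit cost 12 (adds 24)
shortest-cost path #4: 2→9→7→4→6 push 1 @ unit cost 12 (adds 12)
shortest-cost path #5: 2→3→0→6 push 6 @ unit cost 13 (adds 78)
shortest-cost path #6: 2→8→1→6 push 4 @ unit cost 15 (adds 60)
shortest-cost path #7: 2→8→4→6 push 12 @ unit cost 15 (adds 180)
shortest-cost path #8: 2→8→9→3→0→6 push 4 @ unit cost 27 (adds 108)
total cost = 846

Minimum cost for 64 units: 846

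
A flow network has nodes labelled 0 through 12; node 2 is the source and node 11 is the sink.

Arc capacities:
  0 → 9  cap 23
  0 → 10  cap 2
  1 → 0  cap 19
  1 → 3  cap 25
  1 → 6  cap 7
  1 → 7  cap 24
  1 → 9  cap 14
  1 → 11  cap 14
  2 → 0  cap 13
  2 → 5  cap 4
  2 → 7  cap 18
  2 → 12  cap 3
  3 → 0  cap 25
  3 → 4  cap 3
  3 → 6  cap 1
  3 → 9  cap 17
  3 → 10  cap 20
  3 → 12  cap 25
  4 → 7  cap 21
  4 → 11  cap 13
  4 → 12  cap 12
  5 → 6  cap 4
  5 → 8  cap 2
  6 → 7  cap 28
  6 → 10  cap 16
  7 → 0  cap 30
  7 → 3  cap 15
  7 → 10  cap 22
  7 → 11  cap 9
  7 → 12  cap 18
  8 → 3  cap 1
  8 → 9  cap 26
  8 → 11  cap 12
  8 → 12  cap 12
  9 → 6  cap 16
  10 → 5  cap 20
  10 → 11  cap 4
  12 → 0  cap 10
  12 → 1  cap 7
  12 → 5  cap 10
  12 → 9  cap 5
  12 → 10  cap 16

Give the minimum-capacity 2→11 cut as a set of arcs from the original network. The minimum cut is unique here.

Min-cut arcs: {(3,4), (5,8), (7,11), (10,11), (12,1)} (total capacity 25)

augment #1: 2→7→11 push 9
augment #2: 2→0→10→11 push 2
augment #3: 2→5→8→11 push 2
augment #4: 2→7→10→11 push 2
augment #5: 2→12→1→11 push 3
augment #6: 2→7→3→4→11 push 3
augment #7: 2→7→12→1→11 push 4
max flow = 25; residual-reachable set from 2 gives S-side
cut edges (S→T): {(3,4), (5,8), (7,11), (10,11), (12,1)} total cap 25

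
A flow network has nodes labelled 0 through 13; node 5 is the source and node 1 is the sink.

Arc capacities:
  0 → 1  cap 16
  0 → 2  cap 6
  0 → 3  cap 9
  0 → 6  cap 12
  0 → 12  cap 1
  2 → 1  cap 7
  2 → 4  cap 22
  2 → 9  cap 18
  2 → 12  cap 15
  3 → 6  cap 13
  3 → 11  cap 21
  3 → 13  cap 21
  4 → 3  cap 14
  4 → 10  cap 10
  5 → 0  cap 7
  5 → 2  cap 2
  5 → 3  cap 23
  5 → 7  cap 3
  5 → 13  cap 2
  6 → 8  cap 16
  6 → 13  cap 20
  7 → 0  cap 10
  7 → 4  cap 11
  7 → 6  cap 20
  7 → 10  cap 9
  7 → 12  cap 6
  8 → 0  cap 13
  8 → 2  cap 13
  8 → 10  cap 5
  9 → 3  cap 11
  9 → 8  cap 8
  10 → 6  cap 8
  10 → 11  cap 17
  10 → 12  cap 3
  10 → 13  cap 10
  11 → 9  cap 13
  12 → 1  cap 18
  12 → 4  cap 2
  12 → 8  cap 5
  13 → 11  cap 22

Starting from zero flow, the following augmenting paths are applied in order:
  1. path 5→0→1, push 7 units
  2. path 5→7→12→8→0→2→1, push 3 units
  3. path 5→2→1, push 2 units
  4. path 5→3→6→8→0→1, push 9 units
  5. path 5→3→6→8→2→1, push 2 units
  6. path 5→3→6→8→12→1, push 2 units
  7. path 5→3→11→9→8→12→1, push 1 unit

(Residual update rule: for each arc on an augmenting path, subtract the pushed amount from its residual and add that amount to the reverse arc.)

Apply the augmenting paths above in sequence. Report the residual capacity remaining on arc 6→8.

Residual capacity of (6,8): 3

after path 1 (5→0→1, push 7): res(6,8)=16
after path 2 (5→7→12→8→0→2→1, push 3): res(6,8)=16
after path 3 (5→2→1, push 2): res(6,8)=16
after path 4 (5→3→6→8→0→1, push 9): res(6,8)=7
after path 5 (5→3→6→8→2→1, push 2): res(6,8)=5
after path 6 (5→3→6→8→12→1, push 2): res(6,8)=3
after path 7 (5→3→11→9→8→12→1, push 1): res(6,8)=3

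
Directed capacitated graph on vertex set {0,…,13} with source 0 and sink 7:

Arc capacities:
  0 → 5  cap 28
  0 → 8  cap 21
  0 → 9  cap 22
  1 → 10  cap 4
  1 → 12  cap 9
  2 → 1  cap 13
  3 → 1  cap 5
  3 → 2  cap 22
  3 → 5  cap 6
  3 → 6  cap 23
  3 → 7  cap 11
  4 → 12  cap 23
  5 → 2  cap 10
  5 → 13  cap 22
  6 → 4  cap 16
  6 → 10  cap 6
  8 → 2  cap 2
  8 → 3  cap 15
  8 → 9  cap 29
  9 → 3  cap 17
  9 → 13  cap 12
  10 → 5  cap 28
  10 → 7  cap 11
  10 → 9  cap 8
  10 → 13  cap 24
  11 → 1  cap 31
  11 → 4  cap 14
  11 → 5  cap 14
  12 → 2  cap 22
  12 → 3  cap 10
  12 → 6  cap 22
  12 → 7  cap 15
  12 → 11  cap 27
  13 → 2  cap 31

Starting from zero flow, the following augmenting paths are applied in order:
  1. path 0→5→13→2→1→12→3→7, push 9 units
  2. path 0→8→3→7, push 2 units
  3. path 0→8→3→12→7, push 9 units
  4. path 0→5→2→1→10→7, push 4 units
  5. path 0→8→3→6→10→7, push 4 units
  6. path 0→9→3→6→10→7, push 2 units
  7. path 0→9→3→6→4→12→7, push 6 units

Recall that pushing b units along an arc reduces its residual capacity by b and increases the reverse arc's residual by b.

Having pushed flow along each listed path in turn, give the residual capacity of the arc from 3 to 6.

after path 1 (0→5→13→2→1→12→3→7, push 9): res(3,6)=23
after path 2 (0→8→3→7, push 2): res(3,6)=23
after path 3 (0→8→3→12→7, push 9): res(3,6)=23
after path 4 (0→5→2→1→10→7, push 4): res(3,6)=23
after path 5 (0→8→3→6→10→7, push 4): res(3,6)=19
after path 6 (0→9→3→6→10→7, push 2): res(3,6)=17
after path 7 (0→9→3→6→4→12→7, push 6): res(3,6)=11

Residual capacity of (3,6): 11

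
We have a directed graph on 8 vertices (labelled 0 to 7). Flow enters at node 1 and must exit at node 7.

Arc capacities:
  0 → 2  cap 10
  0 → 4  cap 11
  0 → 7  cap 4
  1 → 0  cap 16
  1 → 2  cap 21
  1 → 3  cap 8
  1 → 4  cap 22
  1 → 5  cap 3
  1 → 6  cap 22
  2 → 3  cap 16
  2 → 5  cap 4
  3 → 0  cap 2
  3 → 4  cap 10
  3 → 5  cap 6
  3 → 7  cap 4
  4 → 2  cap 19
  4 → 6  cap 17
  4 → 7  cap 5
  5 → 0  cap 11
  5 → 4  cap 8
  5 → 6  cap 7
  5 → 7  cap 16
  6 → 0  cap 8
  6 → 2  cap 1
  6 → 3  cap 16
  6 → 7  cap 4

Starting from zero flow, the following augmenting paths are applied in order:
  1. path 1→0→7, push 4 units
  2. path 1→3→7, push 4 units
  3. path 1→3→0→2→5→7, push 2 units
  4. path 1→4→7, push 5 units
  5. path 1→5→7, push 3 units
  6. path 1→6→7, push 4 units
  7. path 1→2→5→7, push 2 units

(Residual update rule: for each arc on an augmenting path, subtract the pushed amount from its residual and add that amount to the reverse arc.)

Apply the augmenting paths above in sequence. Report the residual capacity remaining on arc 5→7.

after path 1 (1→0→7, push 4): res(5,7)=16
after path 2 (1→3→7, push 4): res(5,7)=16
after path 3 (1→3→0→2→5→7, push 2): res(5,7)=14
after path 4 (1→4→7, push 5): res(5,7)=14
after path 5 (1→5→7, push 3): res(5,7)=11
after path 6 (1→6→7, push 4): res(5,7)=11
after path 7 (1→2→5→7, push 2): res(5,7)=9

Residual capacity of (5,7): 9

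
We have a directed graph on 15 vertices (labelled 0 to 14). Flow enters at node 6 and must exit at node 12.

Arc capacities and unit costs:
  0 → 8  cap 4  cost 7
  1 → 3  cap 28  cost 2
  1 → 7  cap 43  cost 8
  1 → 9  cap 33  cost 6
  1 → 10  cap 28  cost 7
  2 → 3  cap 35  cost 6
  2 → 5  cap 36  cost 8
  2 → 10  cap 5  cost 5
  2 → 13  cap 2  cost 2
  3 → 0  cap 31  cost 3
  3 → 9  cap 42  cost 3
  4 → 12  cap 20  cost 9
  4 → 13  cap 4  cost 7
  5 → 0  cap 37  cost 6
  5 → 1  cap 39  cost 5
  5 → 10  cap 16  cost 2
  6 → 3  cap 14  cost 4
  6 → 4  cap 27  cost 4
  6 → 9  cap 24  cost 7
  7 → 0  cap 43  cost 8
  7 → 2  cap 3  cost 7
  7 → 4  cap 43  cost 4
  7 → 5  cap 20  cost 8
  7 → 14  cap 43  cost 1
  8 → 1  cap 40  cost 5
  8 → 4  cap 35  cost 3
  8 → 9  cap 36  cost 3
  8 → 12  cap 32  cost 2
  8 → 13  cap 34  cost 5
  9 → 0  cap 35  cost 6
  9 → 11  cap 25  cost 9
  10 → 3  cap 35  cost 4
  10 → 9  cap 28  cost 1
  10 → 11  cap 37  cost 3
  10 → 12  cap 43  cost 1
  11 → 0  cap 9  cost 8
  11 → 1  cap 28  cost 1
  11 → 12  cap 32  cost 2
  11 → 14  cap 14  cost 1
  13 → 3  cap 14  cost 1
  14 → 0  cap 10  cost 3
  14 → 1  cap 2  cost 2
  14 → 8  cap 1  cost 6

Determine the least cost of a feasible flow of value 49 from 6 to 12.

Minimum cost for 49 units: 774

shortest-cost path #1: 6→4→12 push 20 @ unit cost 13 (adds 260)
shortest-cost path #2: 6→3→0→8→12 push 4 @ unit cost 16 (adds 64)
shortest-cost path #3: 6→9→11→12 push 24 @ unit cost 18 (adds 432)
shortest-cost path #4: 6→3→9→11→12 push 1 @ unit cost 18 (adds 18)
total cost = 774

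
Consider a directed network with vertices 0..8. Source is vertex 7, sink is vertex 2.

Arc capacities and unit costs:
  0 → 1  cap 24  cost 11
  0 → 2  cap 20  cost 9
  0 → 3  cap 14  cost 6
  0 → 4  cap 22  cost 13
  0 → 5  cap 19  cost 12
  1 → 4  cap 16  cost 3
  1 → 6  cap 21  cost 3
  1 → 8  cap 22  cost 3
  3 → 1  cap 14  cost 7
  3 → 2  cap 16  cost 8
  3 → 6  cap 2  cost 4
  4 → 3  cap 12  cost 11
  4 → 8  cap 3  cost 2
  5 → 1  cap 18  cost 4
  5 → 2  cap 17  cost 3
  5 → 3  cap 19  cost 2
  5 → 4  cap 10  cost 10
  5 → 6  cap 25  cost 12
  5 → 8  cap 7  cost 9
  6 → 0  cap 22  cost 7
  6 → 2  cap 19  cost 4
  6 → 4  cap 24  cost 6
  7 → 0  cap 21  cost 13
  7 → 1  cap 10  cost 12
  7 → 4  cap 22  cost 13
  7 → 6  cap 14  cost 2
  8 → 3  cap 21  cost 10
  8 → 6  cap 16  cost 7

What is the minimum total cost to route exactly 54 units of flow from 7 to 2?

shortest-cost path #1: 7→6→2 push 14 @ unit cost 6 (adds 84)
shortest-cost path #2: 7→1→6→2 push 5 @ unit cost 19 (adds 95)
shortest-cost path #3: 7→0→2 push 20 @ unit cost 22 (adds 440)
shortest-cost path #4: 7→0→3→2 push 1 @ unit cost 27 (adds 27)
shortest-cost path #5: 7→4→3→2 push 12 @ unit cost 32 (adds 384)
shortest-cost path #6: 7→1→8→3→2 push 2 @ unit cost 33 (adds 66)
total cost = 1096

Minimum cost for 54 units: 1096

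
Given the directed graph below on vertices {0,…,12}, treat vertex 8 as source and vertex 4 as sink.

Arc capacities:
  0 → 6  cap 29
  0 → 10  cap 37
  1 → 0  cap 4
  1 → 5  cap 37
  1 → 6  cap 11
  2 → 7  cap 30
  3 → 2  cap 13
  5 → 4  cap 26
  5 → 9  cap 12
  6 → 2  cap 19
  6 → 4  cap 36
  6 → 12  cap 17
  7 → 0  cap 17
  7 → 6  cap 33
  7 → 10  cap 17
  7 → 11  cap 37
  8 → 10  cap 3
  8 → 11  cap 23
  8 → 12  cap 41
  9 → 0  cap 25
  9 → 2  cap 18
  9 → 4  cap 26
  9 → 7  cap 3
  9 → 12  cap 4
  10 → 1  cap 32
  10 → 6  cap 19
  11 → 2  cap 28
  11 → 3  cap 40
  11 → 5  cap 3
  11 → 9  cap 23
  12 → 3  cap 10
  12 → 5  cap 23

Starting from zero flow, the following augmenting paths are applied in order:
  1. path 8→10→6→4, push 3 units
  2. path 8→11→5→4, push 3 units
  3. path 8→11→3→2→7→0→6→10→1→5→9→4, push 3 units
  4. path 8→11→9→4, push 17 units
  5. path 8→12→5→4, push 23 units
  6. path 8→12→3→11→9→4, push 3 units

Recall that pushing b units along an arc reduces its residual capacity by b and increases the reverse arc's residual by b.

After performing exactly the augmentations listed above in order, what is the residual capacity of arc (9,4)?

after path 1 (8→10→6→4, push 3): res(9,4)=26
after path 2 (8→11→5→4, push 3): res(9,4)=26
after path 3 (8→11→3→2→7→0→6→10→1→5→9→4, push 3): res(9,4)=23
after path 4 (8→11→9→4, push 17): res(9,4)=6
after path 5 (8→12→5→4, push 23): res(9,4)=6
after path 6 (8→12→3→11→9→4, push 3): res(9,4)=3

Residual capacity of (9,4): 3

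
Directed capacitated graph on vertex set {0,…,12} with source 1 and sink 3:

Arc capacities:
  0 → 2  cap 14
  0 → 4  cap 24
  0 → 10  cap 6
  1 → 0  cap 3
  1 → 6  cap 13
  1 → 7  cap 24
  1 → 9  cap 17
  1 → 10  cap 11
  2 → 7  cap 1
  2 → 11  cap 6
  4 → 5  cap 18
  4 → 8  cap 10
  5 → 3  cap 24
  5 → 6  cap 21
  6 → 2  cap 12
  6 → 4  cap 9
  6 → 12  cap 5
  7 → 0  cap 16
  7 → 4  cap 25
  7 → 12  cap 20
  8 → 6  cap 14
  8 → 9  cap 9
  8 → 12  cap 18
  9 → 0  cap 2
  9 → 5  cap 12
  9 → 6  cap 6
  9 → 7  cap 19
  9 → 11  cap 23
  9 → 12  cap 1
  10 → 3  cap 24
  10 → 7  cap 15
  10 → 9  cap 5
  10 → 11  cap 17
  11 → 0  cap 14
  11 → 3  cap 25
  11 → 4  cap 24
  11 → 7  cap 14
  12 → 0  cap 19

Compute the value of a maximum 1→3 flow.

Maximum flow value: 66

augment #1: 1→10→3 bottleneck 11, total now 11
augment #2: 1→0→10→3 bottleneck 3, total now 14
augment #3: 1→9→5→3 bottleneck 12, total now 26
augment #4: 1→9→11→3 bottleneck 5, total now 31
augment #5: 1→6→2→11→3 bottleneck 6, total now 37
augment #6: 1→6→4→5→3 bottleneck 7, total now 44
augment #7: 1→7→0→10→3 bottleneck 3, total now 47
augment #8: 1→7→4→5→3 bottleneck 5, total now 52
augment #9: 1→7→4→5→9→11→3 bottleneck 6, total now 58
augment #10: 1→7→4→8→9→11→3 bottleneck 8, total now 66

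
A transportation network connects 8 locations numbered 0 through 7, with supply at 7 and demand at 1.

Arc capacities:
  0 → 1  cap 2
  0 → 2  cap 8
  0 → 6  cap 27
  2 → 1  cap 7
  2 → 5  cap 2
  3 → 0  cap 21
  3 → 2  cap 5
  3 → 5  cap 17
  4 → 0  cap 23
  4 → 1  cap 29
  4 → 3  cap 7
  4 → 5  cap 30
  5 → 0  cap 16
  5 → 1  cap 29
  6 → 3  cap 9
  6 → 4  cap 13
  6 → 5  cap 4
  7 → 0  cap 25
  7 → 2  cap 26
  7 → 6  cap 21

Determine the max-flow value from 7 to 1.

Maximum flow value: 37

augment #1: 7→0→1 bottleneck 2, total now 2
augment #2: 7→2→1 bottleneck 7, total now 9
augment #3: 7→2→5→1 bottleneck 2, total now 11
augment #4: 7→6→4→1 bottleneck 13, total now 24
augment #5: 7→6→5→1 bottleneck 4, total now 28
augment #6: 7→6→3→5→1 bottleneck 4, total now 32
augment #7: 7→0→6→3→5→1 bottleneck 5, total now 37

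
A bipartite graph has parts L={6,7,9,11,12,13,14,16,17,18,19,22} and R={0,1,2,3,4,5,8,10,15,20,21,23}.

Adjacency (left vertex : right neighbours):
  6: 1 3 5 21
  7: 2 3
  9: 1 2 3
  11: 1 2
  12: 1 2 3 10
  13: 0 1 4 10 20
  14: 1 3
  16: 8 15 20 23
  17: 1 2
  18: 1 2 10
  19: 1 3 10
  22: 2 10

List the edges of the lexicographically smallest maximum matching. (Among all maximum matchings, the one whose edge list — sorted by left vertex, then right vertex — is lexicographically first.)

Lex-smallest maximum matching: {(6,5), (7,2), (9,1), (12,3), (13,0), (16,8), (18,10)}

|M| = 7 (so the lex-smallest maximum matching has 7 edges)
process left vertices in ascending order; for each, take the smallest-labelled available neighbour that still permits 7 edges overall, or leave it unmatched if none does
lex-smallest matching: {6-5, 7-2, 9-1, 12-3, 13-0, 16-8, 18-10}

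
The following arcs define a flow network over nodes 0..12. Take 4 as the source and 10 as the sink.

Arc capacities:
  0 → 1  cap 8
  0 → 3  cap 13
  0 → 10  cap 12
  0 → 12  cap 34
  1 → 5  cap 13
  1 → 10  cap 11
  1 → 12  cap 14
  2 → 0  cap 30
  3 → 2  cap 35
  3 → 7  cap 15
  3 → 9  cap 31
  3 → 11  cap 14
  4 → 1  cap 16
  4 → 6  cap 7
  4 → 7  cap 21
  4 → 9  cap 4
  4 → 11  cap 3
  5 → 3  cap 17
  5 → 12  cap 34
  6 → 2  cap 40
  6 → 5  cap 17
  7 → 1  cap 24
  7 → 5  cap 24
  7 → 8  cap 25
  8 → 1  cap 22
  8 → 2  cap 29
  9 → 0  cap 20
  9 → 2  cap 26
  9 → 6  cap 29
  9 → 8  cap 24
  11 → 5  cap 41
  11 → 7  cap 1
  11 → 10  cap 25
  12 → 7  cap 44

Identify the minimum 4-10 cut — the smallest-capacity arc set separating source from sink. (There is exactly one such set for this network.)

Min-cut arcs: {(0,10), (1,10), (3,11), (4,11)} (total capacity 40)

augment #1: 4→1→10 push 11
augment #2: 4→11→10 push 3
augment #3: 4→9→0→10 push 4
augment #4: 4→6→2→0→10 push 7
augment #5: 4→1→5→3→11→10 push 5
augment #6: 4→7→5→3→11→10 push 9
augment #7: 4→7→8→2→0→10 push 1
max flow = 40; residual-reachable set from 4 gives S-side
cut edges (S→T): {(0,10), (1,10), (3,11), (4,11)} total cap 40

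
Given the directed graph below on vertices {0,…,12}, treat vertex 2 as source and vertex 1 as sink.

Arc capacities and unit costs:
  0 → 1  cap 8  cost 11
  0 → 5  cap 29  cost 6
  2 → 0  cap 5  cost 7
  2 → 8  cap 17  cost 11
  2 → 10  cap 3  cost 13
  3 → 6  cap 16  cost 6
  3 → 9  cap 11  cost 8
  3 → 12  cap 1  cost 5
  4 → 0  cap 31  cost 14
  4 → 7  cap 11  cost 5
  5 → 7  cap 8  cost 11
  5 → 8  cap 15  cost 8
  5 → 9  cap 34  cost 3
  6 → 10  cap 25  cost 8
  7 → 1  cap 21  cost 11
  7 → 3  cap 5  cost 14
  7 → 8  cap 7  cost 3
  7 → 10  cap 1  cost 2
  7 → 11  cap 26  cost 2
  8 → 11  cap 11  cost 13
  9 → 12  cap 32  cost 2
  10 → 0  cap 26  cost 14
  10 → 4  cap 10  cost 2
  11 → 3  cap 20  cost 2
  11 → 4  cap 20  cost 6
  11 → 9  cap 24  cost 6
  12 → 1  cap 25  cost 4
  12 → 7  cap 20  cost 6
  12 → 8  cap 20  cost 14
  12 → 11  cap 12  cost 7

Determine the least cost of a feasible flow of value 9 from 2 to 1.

shortest-cost path #1: 2→0→1 push 5 @ unit cost 18 (adds 90)
shortest-cost path #2: 2→10→4→7→1 push 3 @ unit cost 31 (adds 93)
shortest-cost path #3: 2→8→11→3→12→1 push 1 @ unit cost 35 (adds 35)
total cost = 218

Minimum cost for 9 units: 218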